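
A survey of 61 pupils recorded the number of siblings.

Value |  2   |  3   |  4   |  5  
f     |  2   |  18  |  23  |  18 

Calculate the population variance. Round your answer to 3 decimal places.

0.717

Values: 2, 3, 4, 5
n = 61, Σfx = 240, mean = 3.9344
Σfx² = 988
Σf(x − x̄)² = Σfx² − (Σfx)²/n = 988 − 240²/61 = 43.7377
Population variance = 43.7377 / 61 = 0.7170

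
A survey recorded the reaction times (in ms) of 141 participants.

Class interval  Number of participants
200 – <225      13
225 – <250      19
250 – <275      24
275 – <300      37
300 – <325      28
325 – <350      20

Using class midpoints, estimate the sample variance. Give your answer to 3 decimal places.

Midpoints: 212.5, 237.5, 262.5, 287.5, 312.5, 337.5
n = 141, Σfm = 39712.5, mean = 281.6489
Σfm² = 11383281.25
Σf(m − x̄)² = Σfm² − (Σfm)²/n = 11383281.25 − 39712.5²/141 = 198297.8723
Sample variance = 198297.8723 / 140 = 1416.4134

1416.413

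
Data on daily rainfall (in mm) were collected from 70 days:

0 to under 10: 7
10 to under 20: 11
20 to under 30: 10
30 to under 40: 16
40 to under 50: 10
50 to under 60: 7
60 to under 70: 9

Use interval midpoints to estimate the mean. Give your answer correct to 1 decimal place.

34.7

Midpoints: 5, 15, 25, 35, 45, 55, 65
Σfm = 7×5 + 11×15 + 10×25 + 16×35 + 10×45 + 7×55 + 9×65 = 2430
n = Σf = 70
Mean = 2430 / 70 = 34.7143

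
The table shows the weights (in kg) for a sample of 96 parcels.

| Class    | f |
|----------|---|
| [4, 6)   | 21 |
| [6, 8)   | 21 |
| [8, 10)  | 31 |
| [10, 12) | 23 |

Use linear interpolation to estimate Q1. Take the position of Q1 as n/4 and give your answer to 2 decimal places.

6.29

Cumulative frequencies: 21, 42, 73, 96
n = 96; position = n/4 = 24.
This falls in the class [6, 8): L = 6, F = 21, f = 21, h = 2.
Lower quartile ≈ 6 + ((24 − 21) / 21) × 2 = 6.2857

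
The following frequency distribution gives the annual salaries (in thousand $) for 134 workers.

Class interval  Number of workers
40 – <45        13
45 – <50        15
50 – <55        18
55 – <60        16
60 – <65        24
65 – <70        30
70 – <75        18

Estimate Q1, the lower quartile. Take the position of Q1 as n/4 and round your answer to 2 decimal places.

Cumulative frequencies: 13, 28, 46, 62, 86, 116, 134
n = 134; position = n/4 = 33.5.
This falls in the class 50 – <55: L = 50, F = 28, f = 18, h = 5.
Lower quartile ≈ 50 + ((33.5 − 28) / 18) × 5 = 51.5278

51.53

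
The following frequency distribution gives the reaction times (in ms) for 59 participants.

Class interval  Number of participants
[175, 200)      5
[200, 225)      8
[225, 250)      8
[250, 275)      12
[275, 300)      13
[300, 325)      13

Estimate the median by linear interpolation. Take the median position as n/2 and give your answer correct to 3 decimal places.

Cumulative frequencies: 5, 13, 21, 33, 46, 59
n = 59; position = n/2 = 29.5.
This falls in the class [250, 275): L = 250, F = 21, f = 12, h = 25.
Median ≈ 250 + ((29.5 − 21) / 12) × 25 = 267.7083

267.708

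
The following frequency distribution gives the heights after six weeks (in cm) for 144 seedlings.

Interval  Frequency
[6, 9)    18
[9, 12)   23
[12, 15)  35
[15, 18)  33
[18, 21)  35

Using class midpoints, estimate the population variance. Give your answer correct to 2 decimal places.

15.91

Midpoints: 7.5, 10.5, 13.5, 16.5, 19.5
n = 144, Σfm = 2076, mean = 14.4167
Σfm² = 32220
Σf(m − x̄)² = Σfm² − (Σfm)²/n = 32220 − 2076²/144 = 2291.0000
Population variance = 2291.0000 / 144 = 15.9097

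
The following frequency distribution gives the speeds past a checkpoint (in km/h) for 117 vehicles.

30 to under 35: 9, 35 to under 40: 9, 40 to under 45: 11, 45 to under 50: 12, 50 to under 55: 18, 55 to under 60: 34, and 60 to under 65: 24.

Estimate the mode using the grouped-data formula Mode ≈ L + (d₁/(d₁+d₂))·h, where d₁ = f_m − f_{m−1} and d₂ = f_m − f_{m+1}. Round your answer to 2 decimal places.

58.08

Modal class: 55 to under 60 (highest frequency 34).
d₁ = 34 − 18 = 16, d₂ = 34 − 24 = 10
Mode ≈ 55 + (16/(16+10)) × 5 = 55 + 3.0769 = 58.0769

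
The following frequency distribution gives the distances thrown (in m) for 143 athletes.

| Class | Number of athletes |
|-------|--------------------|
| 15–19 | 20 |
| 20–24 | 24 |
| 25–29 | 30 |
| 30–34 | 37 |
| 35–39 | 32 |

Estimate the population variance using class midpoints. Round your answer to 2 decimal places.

Midpoints: 17, 22, 27, 32, 37
n = 143, Σfm = 4046, mean = 28.2937
Σfm² = 120962
Σf(m − x̄)² = Σfm² − (Σfm)²/n = 120962 − 4046²/143 = 6485.6643
Population variance = 6485.6643 / 143 = 45.3543

45.35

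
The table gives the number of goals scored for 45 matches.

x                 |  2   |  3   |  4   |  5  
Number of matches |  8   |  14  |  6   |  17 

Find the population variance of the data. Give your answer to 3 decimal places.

1.317

Values: 2, 3, 4, 5
n = 45, Σfx = 167, mean = 3.7111
Σfx² = 679
Σf(x − x̄)² = Σfx² − (Σfx)²/n = 679 − 167²/45 = 59.2444
Population variance = 59.2444 / 45 = 1.3165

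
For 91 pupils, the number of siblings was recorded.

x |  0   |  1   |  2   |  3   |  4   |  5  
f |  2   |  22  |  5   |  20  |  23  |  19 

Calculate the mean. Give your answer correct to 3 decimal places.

3.066

Values: 0, 1, 2, 3, 4, 5
Σfx = 2×0 + 22×1 + 5×2 + 20×3 + 23×4 + 19×5 = 279
n = Σf = 91
Mean = 279 / 91 = 3.0659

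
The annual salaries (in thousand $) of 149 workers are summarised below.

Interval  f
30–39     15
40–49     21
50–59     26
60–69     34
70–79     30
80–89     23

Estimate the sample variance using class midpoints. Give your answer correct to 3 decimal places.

241.765

Midpoints: 34.5, 44.5, 54.5, 64.5, 74.5, 84.5
n = 149, Σfm = 9240.5, mean = 62.0168
Σfm² = 608847.25
Σf(m − x̄)² = Σfm² − (Σfm)²/n = 608847.25 − 9240.5²/149 = 35781.2081
Sample variance = 35781.2081 / 148 = 241.7649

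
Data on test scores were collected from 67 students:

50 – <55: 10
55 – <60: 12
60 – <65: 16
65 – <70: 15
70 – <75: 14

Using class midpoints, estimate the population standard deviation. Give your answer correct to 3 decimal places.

Midpoints: 52.5, 57.5, 62.5, 67.5, 72.5
n = 67, Σfm = 4242.5, mean = 63.3209
Σfm² = 271668.75
Σf(m − x̄)² = Σfm² − (Σfm)²/n = 271668.75 − 4242.5²/67 = 3029.8507
Population variance = 3029.8507 / 67 = 45.2217
Standard deviation = √45.2217 = 6.7247

6.725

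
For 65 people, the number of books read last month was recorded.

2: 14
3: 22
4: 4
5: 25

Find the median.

3

Cumulative frequencies: 14, 36, 40, 65
n = 65, so the median is the value in position (n+1)/2 = 33.
Position 33 falls at value 3.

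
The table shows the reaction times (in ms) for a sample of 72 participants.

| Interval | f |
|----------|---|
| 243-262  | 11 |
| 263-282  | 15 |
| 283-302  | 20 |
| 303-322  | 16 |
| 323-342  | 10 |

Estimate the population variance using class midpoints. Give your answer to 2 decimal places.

Midpoints: 252.5, 272.5, 292.5, 312.5, 332.5
n = 72, Σfm = 21040, mean = 292.2222
Σfm² = 6194350
Σf(m − x̄)² = Σfm² − (Σfm)²/n = 6194350 − 21040²/72 = 45994.4444
Population variance = 45994.4444 / 72 = 638.8117

638.81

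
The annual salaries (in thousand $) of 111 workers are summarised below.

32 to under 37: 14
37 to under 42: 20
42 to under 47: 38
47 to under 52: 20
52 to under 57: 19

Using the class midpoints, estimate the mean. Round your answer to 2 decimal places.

44.95

Midpoints: 34.5, 39.5, 44.5, 49.5, 54.5
Σfm = 14×34.5 + 20×39.5 + 38×44.5 + 20×49.5 + 19×54.5 = 4989.5
n = Σf = 111
Mean = 4989.5 / 111 = 44.9505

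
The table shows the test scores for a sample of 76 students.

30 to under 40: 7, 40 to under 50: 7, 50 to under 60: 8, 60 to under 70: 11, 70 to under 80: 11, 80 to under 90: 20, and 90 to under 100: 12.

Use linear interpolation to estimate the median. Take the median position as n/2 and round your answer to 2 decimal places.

74.55

Cumulative frequencies: 7, 14, 22, 33, 44, 64, 76
n = 76; position = n/2 = 38.
This falls in the class 70 to under 80: L = 70, F = 33, f = 11, h = 10.
Median ≈ 70 + ((38 − 33) / 11) × 10 = 74.5455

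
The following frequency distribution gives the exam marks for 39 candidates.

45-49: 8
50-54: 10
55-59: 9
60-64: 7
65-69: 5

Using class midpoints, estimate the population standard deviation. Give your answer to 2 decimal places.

6.55

Midpoints: 47, 52, 57, 62, 67
n = 39, Σfm = 2178, mean = 55.8462
Σfm² = 123306
Σf(m − x̄)² = Σfm² − (Σfm)²/n = 123306 − 2178²/39 = 1673.0769
Population variance = 1673.0769 / 39 = 42.8994
Standard deviation = √42.8994 = 6.5498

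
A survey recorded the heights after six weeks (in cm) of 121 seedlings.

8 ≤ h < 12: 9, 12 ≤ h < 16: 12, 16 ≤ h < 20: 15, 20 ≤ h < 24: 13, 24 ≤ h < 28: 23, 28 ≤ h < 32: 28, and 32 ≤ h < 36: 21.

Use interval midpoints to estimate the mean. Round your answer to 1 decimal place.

Midpoints: 10, 14, 18, 22, 26, 30, 34
Σfm = 9×10 + 12×14 + 15×18 + 13×22 + 23×26 + 28×30 + 21×34 = 2966
n = Σf = 121
Mean = 2966 / 121 = 24.5124

24.5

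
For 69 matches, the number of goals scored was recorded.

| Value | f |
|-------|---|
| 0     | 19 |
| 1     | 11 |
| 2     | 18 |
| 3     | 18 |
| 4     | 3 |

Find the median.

2

Cumulative frequencies: 19, 30, 48, 66, 69
n = 69, so the median is the value in position (n+1)/2 = 35.
Position 35 falls at value 2.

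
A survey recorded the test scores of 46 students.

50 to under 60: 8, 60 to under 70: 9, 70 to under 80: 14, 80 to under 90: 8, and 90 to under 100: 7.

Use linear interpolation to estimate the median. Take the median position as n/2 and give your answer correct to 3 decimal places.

Cumulative frequencies: 8, 17, 31, 39, 46
n = 46; position = n/2 = 23.
This falls in the class 70 to under 80: L = 70, F = 17, f = 14, h = 10.
Median ≈ 70 + ((23 − 17) / 14) × 10 = 74.2857

74.286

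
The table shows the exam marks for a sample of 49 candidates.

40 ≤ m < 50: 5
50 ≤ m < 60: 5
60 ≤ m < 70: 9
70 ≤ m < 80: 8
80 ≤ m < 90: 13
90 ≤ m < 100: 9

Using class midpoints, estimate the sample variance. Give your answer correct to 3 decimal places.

255.867

Midpoints: 45, 55, 65, 75, 85, 95
n = 49, Σfm = 3645, mean = 74.3878
Σfm² = 283425
Σf(m − x̄)² = Σfm² − (Σfm)²/n = 283425 − 3645²/49 = 12281.6327
Sample variance = 12281.6327 / 48 = 255.8673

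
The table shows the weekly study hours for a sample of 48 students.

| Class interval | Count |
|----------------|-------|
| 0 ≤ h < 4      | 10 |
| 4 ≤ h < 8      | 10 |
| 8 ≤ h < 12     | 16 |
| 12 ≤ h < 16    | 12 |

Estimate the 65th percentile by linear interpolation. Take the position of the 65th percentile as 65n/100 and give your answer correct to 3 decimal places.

10.800

Cumulative frequencies: 10, 20, 36, 48
n = 48; position = 65n/100 = 31.2.
This falls in the class 8 ≤ h < 12: L = 8, F = 20, f = 16, h = 4.
65th percentile ≈ 8 + ((31.2 − 20) / 16) × 4 = 10.8000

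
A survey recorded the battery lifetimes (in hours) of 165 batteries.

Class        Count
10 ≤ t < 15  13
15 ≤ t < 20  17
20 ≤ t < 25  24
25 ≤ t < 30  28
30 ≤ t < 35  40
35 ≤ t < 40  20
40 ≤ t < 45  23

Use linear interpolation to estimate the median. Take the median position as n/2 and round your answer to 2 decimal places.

Cumulative frequencies: 13, 30, 54, 82, 122, 142, 165
n = 165; position = n/2 = 82.5.
This falls in the class 30 ≤ t < 35: L = 30, F = 82, f = 40, h = 5.
Median ≈ 30 + ((82.5 − 82) / 40) × 5 = 30.0625

30.06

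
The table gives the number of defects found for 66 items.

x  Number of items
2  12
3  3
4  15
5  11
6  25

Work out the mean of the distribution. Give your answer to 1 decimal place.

4.5

Values: 2, 3, 4, 5, 6
Σfx = 12×2 + 3×3 + 15×4 + 11×5 + 25×6 = 298
n = Σf = 66
Mean = 298 / 66 = 4.5152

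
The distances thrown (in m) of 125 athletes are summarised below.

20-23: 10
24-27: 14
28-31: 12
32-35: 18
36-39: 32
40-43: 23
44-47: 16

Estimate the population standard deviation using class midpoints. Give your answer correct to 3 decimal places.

7.164

Midpoints: 21.5, 25.5, 29.5, 33.5, 37.5, 41.5, 45.5
n = 125, Σfm = 4411.5, mean = 35.2920
Σfm² = 162105.25
Σf(m − x̄)² = Σfm² − (Σfm)²/n = 162105.25 − 4411.5²/125 = 6414.5920
Population variance = 6414.5920 / 125 = 51.3167
Standard deviation = √51.3167 = 7.1636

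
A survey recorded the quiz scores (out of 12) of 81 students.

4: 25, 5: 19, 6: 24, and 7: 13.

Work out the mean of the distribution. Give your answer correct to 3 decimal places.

5.309

Values: 4, 5, 6, 7
Σfx = 25×4 + 19×5 + 24×6 + 13×7 = 430
n = Σf = 81
Mean = 430 / 81 = 5.3086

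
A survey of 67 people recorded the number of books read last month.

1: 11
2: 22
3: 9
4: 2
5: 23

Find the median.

Cumulative frequencies: 11, 33, 42, 44, 67
n = 67, so the median is the value in position (n+1)/2 = 34.
Position 34 falls at value 3.

3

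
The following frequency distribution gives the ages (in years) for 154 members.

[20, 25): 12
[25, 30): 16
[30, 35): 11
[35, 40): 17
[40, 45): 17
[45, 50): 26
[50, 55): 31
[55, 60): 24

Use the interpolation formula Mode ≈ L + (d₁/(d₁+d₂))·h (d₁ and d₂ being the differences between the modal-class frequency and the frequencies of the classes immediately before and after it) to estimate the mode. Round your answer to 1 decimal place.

52.1

Modal class: [50, 55) (highest frequency 31).
d₁ = 31 − 26 = 5, d₂ = 31 − 24 = 7
Mode ≈ 50 + (5/(5+7)) × 5 = 50 + 2.0833 = 52.0833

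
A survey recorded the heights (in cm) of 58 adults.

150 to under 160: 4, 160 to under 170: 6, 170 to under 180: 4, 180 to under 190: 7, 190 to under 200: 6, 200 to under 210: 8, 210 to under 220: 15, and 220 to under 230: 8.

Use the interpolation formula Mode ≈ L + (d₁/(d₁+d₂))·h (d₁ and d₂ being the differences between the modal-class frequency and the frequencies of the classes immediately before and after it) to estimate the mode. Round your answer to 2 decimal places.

Modal class: 210 to under 220 (highest frequency 15).
d₁ = 15 − 8 = 7, d₂ = 15 − 8 = 7
Mode ≈ 210 + (7/(7+7)) × 10 = 210 + 5.0000 = 215.0000

215.00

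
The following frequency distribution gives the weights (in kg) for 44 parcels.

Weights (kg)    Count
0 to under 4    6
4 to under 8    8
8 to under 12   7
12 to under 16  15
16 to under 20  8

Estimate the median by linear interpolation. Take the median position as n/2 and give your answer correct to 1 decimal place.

Cumulative frequencies: 6, 14, 21, 36, 44
n = 44; position = n/2 = 22.
This falls in the class 12 to under 16: L = 12, F = 21, f = 15, h = 4.
Median ≈ 12 + ((22 − 21) / 15) × 4 = 12.2667

12.3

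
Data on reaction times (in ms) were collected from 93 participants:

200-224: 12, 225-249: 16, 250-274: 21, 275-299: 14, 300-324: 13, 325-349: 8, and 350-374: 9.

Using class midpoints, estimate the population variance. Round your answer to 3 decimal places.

2065.123

Midpoints: 212, 237, 262, 287, 312, 337, 362
n = 93, Σfm = 25866, mean = 278.1290
Σfm² = 7386142
Σf(m − x̄)² = Σfm² − (Σfm)²/n = 7386142 − 25866²/93 = 192056.4516
Population variance = 192056.4516 / 93 = 2065.1231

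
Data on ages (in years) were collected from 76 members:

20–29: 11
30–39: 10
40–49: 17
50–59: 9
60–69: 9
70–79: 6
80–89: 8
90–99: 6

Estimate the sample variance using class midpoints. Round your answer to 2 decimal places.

475.98

Midpoints: 24.5, 34.5, 44.5, 54.5, 64.5, 74.5, 84.5, 94.5
n = 76, Σfm = 4132, mean = 54.3684
Σfm² = 260349
Σf(m − x̄)² = Σfm² − (Σfm)²/n = 260349 − 4132²/76 = 35698.6842
Sample variance = 35698.6842 / 75 = 475.9825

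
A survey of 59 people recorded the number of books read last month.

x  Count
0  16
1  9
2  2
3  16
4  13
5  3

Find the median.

Cumulative frequencies: 16, 25, 27, 43, 56, 59
n = 59, so the median is the value in position (n+1)/2 = 30.
Position 30 falls at value 3.

3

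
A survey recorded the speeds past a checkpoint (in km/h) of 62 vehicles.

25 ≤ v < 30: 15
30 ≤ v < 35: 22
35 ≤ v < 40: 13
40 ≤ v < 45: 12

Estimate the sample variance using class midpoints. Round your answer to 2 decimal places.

27.95

Midpoints: 27.5, 32.5, 37.5, 42.5
n = 62, Σfm = 2125, mean = 34.2742
Σfm² = 74537.5
Σf(m − x̄)² = Σfm² − (Σfm)²/n = 74537.5 − 2125²/62 = 1704.8387
Sample variance = 1704.8387 / 61 = 27.9482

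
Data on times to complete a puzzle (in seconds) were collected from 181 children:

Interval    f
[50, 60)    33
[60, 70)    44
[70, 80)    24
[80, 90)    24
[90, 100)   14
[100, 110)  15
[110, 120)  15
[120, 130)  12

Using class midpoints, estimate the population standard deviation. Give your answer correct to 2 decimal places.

Midpoints: 55, 65, 75, 85, 95, 105, 115, 125
n = 181, Σfm = 14645, mean = 80.9116
Σfm² = 1271725
Σf(m − x̄)² = Σfm² − (Σfm)²/n = 1271725 − 14645²/181 = 86774.5856
Population variance = 86774.5856 / 181 = 479.4176
Standard deviation = √479.4176 = 21.8956

21.90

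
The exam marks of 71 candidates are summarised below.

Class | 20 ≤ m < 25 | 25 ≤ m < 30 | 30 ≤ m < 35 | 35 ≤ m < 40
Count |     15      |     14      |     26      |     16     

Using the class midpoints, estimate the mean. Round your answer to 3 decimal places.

Midpoints: 22.5, 27.5, 32.5, 37.5
Σfm = 15×22.5 + 14×27.5 + 26×32.5 + 16×37.5 = 2167.5
n = Σf = 71
Mean = 2167.5 / 71 = 30.5282

30.528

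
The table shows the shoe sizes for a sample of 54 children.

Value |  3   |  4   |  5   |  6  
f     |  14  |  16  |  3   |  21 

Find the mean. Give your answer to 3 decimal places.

4.574

Values: 3, 4, 5, 6
Σfx = 14×3 + 16×4 + 3×5 + 21×6 = 247
n = Σf = 54
Mean = 247 / 54 = 4.5741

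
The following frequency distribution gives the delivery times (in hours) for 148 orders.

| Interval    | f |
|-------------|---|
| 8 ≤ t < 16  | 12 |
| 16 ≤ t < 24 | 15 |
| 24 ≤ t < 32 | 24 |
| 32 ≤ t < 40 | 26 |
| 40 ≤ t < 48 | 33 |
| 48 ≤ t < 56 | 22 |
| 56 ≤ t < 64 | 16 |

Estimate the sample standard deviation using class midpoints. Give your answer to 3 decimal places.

Midpoints: 12, 20, 28, 36, 44, 52, 60
n = 148, Σfm = 5608, mean = 37.8919
Σfm² = 241216
Σf(m − x̄)² = Σfm² − (Σfm)²/n = 241216 − 5608²/148 = 28718.2703
Sample variance = 28718.2703 / 147 = 195.3624
Standard deviation = √195.3624 = 13.9772

13.977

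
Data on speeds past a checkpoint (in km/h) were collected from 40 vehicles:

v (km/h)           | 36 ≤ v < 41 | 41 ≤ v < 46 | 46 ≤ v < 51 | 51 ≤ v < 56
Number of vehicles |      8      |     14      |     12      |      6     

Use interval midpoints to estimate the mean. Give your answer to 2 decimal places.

Midpoints: 38.5, 43.5, 48.5, 53.5
Σfm = 8×38.5 + 14×43.5 + 12×48.5 + 6×53.5 = 1820
n = Σf = 40
Mean = 1820 / 40 = 45.5000

45.50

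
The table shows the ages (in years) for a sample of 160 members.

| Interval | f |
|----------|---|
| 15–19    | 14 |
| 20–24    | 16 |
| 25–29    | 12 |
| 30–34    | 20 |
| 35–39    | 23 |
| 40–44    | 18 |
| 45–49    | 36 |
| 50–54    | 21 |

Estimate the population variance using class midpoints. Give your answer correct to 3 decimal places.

122.944

Midpoints: 17, 22, 27, 32, 37, 42, 47, 52
n = 160, Σfm = 5945, mean = 37.1562
Σfm² = 240565
Σf(m − x̄)² = Σfm² − (Σfm)²/n = 240565 − 5945²/160 = 19671.0938
Population variance = 19671.0938 / 160 = 122.9443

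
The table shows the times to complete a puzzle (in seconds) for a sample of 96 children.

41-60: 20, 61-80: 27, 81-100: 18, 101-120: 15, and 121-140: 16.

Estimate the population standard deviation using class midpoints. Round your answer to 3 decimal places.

Midpoints: 50.5, 70.5, 90.5, 110.5, 130.5
n = 96, Σfm = 8288, mean = 86.3333
Σfm² = 788264
Σf(m − x̄)² = Σfm² − (Σfm)²/n = 788264 − 8288²/96 = 72733.3333
Population variance = 72733.3333 / 96 = 757.6389
Standard deviation = √757.6389 = 27.5252

27.525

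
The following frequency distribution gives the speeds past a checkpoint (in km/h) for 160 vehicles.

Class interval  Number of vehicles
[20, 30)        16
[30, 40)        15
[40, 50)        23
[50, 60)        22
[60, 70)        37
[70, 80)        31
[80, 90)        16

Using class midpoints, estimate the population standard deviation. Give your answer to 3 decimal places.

Midpoints: 25, 35, 45, 55, 65, 75, 85
n = 160, Σfm = 9260, mean = 57.8750
Σfm² = 587800
Σf(m − x̄)² = Σfm² − (Σfm)²/n = 587800 − 9260²/160 = 51877.5000
Population variance = 51877.5000 / 160 = 324.2344
Standard deviation = √324.2344 = 18.0065

18.007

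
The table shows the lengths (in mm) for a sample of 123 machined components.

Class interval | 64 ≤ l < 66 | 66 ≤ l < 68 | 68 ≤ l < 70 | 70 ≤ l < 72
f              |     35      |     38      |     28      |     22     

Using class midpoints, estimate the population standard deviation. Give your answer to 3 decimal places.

2.133

Midpoints: 65, 67, 69, 71
n = 123, Σfm = 8315, mean = 67.6016
Σfm² = 562667
Σf(m − x̄)² = Σfm² − (Σfm)²/n = 562667 − 8315²/123 = 559.4797
Population variance = 559.4797 / 123 = 4.5486
Standard deviation = √4.5486 = 2.1327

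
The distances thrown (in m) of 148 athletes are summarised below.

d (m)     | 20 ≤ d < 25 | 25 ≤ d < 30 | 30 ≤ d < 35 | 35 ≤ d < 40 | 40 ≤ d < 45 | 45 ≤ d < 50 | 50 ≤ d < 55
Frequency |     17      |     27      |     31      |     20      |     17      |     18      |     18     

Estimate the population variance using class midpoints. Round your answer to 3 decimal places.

90.763

Midpoints: 22.5, 27.5, 32.5, 37.5, 42.5, 47.5, 52.5
n = 148, Σfm = 5405, mean = 36.5203
Σfm² = 210825
Σf(m − x̄)² = Σfm² − (Σfm)²/n = 210825 − 5405²/148 = 13432.9392
Population variance = 13432.9392 / 148 = 90.7631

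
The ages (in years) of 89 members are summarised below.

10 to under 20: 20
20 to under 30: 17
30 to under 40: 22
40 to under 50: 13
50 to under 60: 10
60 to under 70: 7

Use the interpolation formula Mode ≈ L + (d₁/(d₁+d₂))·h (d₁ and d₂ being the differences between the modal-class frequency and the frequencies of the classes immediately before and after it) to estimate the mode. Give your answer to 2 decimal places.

Modal class: 30 to under 40 (highest frequency 22).
d₁ = 22 − 17 = 5, d₂ = 22 − 13 = 9
Mode ≈ 30 + (5/(5+9)) × 10 = 30 + 3.5714 = 33.5714

33.57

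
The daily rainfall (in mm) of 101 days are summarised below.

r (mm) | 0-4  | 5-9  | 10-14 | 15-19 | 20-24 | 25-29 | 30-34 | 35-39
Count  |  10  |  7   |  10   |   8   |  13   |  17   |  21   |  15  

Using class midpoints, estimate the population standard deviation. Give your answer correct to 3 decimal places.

11.178

Midpoints: 2, 7, 12, 17, 22, 27, 32, 37
n = 101, Σfm = 2297, mean = 22.7426
Σfm² = 64859
Σf(m − x̄)² = Σfm² − (Σfm)²/n = 64859 − 2297²/101 = 12619.3069
Population variance = 12619.3069 / 101 = 124.9436
Standard deviation = √124.9436 = 11.1778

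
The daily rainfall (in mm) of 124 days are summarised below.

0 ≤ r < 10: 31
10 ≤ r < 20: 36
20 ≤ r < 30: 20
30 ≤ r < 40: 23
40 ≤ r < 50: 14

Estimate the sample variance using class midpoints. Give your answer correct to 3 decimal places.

Midpoints: 5, 15, 25, 35, 45
n = 124, Σfm = 2630, mean = 21.2097
Σfm² = 77900
Σf(m − x̄)² = Σfm² − (Σfm)²/n = 77900 − 2630²/124 = 22118.5484
Sample variance = 22118.5484 / 123 = 179.8256

179.826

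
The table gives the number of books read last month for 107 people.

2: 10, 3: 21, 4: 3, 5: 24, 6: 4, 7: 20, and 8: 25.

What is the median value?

Cumulative frequencies: 10, 31, 34, 58, 62, 82, 107
n = 107, so the median is the value in position (n+1)/2 = 54.
Position 54 falls at value 5.

5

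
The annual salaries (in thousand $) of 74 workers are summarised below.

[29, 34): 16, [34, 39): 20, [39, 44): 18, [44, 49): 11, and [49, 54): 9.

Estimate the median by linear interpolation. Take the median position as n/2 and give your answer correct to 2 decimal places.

39.28

Cumulative frequencies: 16, 36, 54, 65, 74
n = 74; position = n/2 = 37.
This falls in the class [39, 44): L = 39, F = 36, f = 18, h = 5.
Median ≈ 39 + ((37 − 36) / 18) × 5 = 39.2778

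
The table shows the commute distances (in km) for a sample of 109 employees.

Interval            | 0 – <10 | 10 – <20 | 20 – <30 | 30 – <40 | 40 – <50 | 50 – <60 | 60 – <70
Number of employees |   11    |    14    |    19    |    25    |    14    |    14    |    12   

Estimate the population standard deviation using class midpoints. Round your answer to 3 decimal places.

Midpoints: 5, 15, 25, 35, 45, 55, 65
n = 109, Σfm = 3795, mean = 34.8165
Σfm² = 167325
Σf(m − x̄)² = Σfm² − (Σfm)²/n = 167325 − 3795²/109 = 35196.3303
Population variance = 35196.3303 / 109 = 322.9021
Standard deviation = √322.9021 = 17.9695

17.969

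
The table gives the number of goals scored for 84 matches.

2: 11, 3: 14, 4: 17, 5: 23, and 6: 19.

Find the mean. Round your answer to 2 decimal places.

4.30

Values: 2, 3, 4, 5, 6
Σfx = 11×2 + 14×3 + 17×4 + 23×5 + 19×6 = 361
n = Σf = 84
Mean = 361 / 84 = 4.2976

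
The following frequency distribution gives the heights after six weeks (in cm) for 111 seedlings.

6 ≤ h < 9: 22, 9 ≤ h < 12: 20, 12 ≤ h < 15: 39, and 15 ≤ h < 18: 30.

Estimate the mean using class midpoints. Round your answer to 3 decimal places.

Midpoints: 7.5, 10.5, 13.5, 16.5
Σfm = 22×7.5 + 20×10.5 + 39×13.5 + 30×16.5 = 1396.5
n = Σf = 111
Mean = 1396.5 / 111 = 12.5811

12.581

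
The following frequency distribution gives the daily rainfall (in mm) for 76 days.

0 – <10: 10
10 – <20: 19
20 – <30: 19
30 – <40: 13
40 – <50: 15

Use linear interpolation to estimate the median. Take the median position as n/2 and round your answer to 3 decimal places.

Cumulative frequencies: 10, 29, 48, 61, 76
n = 76; position = n/2 = 38.
This falls in the class 20 – <30: L = 20, F = 29, f = 19, h = 10.
Median ≈ 20 + ((38 − 29) / 19) × 10 = 24.7368

24.737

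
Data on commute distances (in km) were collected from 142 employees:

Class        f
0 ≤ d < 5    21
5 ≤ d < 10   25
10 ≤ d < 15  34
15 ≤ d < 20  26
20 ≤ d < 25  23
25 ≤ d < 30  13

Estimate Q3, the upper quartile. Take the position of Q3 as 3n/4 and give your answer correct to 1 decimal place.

Cumulative frequencies: 21, 46, 80, 106, 129, 142
n = 142; position = 3n/4 = 106.5.
This falls in the class 20 ≤ d < 25: L = 20, F = 106, f = 23, h = 5.
Upper quartile ≈ 20 + ((106.5 − 106) / 23) × 5 = 20.1087

20.1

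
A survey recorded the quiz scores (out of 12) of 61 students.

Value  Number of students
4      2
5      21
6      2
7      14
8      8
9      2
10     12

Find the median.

Cumulative frequencies: 2, 23, 25, 39, 47, 49, 61
n = 61, so the median is the value in position (n+1)/2 = 31.
Position 31 falls at value 7.

7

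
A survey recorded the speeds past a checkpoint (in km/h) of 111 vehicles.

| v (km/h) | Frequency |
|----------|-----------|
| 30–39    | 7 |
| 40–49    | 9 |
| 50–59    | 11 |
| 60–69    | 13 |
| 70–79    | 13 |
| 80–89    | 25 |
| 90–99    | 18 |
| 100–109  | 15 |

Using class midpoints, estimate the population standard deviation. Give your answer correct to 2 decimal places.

Midpoints: 34.5, 44.5, 54.5, 64.5, 74.5, 84.5, 94.5, 104.5
n = 111, Σfm = 8429.5, mean = 75.9414
Σfm² = 688117.75
Σf(m − x̄)² = Σfm² − (Σfm)²/n = 688117.75 − 8429.5²/111 = 47969.3694
Population variance = 47969.3694 / 111 = 432.1565
Standard deviation = √432.1565 = 20.7884

20.79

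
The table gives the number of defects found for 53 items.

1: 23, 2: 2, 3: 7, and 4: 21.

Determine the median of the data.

Cumulative frequencies: 23, 25, 32, 53
n = 53, so the median is the value in position (n+1)/2 = 27.
Position 27 falls at value 3.

3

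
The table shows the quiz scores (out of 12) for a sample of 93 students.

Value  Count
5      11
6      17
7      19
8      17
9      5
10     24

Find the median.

7

Cumulative frequencies: 11, 28, 47, 64, 69, 93
n = 93, so the median is the value in position (n+1)/2 = 47.
Position 47 falls at value 7.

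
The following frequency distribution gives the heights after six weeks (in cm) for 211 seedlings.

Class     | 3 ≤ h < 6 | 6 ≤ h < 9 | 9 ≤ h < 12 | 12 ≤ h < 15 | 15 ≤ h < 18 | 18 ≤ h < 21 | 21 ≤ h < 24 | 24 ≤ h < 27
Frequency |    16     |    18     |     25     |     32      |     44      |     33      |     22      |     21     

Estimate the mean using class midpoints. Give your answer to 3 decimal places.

15.647

Midpoints: 4.5, 7.5, 10.5, 13.5, 16.5, 19.5, 22.5, 25.5
Σfm = 16×4.5 + 18×7.5 + 25×10.5 + 32×13.5 + 44×16.5 + 33×19.5 + 22×22.5 + 21×25.5 = 3301.5
n = Σf = 211
Mean = 3301.5 / 211 = 15.6469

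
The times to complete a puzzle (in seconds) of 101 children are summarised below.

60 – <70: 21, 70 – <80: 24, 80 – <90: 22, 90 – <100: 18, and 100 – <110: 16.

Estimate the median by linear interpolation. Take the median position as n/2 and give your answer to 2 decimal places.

Cumulative frequencies: 21, 45, 67, 85, 101
n = 101; position = n/2 = 50.5.
This falls in the class 80 – <90: L = 80, F = 45, f = 22, h = 10.
Median ≈ 80 + ((50.5 − 45) / 22) × 10 = 82.5000

82.50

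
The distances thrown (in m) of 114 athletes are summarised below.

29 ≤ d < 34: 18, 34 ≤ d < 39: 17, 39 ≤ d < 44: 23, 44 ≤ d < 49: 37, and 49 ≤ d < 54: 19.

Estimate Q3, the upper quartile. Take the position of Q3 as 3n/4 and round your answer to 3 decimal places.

47.716

Cumulative frequencies: 18, 35, 58, 95, 114
n = 114; position = 3n/4 = 85.5.
This falls in the class 44 ≤ d < 49: L = 44, F = 58, f = 37, h = 5.
Upper quartile ≈ 44 + ((85.5 − 58) / 37) × 5 = 47.7162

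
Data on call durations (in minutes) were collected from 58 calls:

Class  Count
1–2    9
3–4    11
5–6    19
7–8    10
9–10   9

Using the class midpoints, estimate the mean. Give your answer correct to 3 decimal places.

5.466

Midpoints: 1.5, 3.5, 5.5, 7.5, 9.5
Σfm = 9×1.5 + 11×3.5 + 19×5.5 + 10×7.5 + 9×9.5 = 317
n = Σf = 58
Mean = 317 / 58 = 5.4655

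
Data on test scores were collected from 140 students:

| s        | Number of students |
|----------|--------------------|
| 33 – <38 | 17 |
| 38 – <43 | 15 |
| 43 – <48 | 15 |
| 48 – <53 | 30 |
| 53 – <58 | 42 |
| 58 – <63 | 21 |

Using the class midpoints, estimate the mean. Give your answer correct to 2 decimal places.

Midpoints: 35.5, 40.5, 45.5, 50.5, 55.5, 60.5
Σfm = 17×35.5 + 15×40.5 + 15×45.5 + 30×50.5 + 42×55.5 + 21×60.5 = 7010
n = Σf = 140
Mean = 7010 / 140 = 50.0714

50.07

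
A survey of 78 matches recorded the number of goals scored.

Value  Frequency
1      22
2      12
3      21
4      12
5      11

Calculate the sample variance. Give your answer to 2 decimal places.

1.95

Values: 1, 2, 3, 4, 5
n = 78, Σfx = 212, mean = 2.7179
Σfx² = 726
Σf(x − x̄)² = Σfx² − (Σfx)²/n = 726 − 212²/78 = 149.7949
Sample variance = 149.7949 / 77 = 1.9454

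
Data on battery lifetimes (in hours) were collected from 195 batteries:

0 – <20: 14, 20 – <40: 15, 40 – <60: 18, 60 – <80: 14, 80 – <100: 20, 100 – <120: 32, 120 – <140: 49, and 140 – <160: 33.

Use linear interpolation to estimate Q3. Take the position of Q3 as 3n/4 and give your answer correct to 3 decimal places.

133.571

Cumulative frequencies: 14, 29, 47, 61, 81, 113, 162, 195
n = 195; position = 3n/4 = 146.25.
This falls in the class 120 – <140: L = 120, F = 113, f = 49, h = 20.
Upper quartile ≈ 120 + ((146.25 − 113) / 49) × 20 = 133.5714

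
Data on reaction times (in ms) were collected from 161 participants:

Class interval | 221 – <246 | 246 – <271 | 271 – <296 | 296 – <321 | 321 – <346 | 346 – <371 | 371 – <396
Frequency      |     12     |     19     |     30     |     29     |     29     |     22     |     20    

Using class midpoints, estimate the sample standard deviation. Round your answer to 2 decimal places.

44.45

Midpoints: 233.5, 258.5, 283.5, 308.5, 333.5, 358.5, 383.5
n = 161, Σfm = 50393.5, mean = 313.0031
Σfm² = 16089432.25
Σf(m − x̄)² = Σfm² − (Σfm)²/n = 16089432.25 − 50393.5²/161 = 316110.2484
Sample variance = 316110.2484 / 160 = 1975.6891
Standard deviation = √1975.6891 = 44.4487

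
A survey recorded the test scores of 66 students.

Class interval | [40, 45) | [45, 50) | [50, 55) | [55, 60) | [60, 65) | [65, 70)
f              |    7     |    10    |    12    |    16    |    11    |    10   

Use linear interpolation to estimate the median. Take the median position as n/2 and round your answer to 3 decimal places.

Cumulative frequencies: 7, 17, 29, 45, 56, 66
n = 66; position = n/2 = 33.
This falls in the class [55, 60): L = 55, F = 29, f = 16, h = 5.
Median ≈ 55 + ((33 − 29) / 16) × 5 = 56.2500

56.250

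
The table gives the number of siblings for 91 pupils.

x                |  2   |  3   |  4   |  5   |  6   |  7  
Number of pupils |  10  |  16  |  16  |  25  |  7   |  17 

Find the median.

Cumulative frequencies: 10, 26, 42, 67, 74, 91
n = 91, so the median is the value in position (n+1)/2 = 46.
Position 46 falls at value 5.

5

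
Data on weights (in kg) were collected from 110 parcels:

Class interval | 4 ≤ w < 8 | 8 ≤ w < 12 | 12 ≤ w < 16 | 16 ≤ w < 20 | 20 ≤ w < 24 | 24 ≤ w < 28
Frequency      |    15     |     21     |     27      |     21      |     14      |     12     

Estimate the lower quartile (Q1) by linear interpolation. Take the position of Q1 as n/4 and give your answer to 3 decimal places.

10.381

Cumulative frequencies: 15, 36, 63, 84, 98, 110
n = 110; position = n/4 = 27.5.
This falls in the class 8 ≤ w < 12: L = 8, F = 15, f = 21, h = 4.
Lower quartile ≈ 8 + ((27.5 − 15) / 21) × 4 = 10.3810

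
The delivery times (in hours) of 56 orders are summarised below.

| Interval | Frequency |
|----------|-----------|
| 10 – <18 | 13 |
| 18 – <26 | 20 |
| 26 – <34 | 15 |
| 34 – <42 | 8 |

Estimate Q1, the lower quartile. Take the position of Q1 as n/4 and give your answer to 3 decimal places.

Cumulative frequencies: 13, 33, 48, 56
n = 56; position = n/4 = 14.
This falls in the class 18 – <26: L = 18, F = 13, f = 20, h = 8.
Lower quartile ≈ 18 + ((14 − 13) / 20) × 8 = 18.4000

18.400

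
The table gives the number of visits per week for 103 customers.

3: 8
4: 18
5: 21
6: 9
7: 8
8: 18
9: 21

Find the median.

6

Cumulative frequencies: 8, 26, 47, 56, 64, 82, 103
n = 103, so the median is the value in position (n+1)/2 = 52.
Position 52 falls at value 6.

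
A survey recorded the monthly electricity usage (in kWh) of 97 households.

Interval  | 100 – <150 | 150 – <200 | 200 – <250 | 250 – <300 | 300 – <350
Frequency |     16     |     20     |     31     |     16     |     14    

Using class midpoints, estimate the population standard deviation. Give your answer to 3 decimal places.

Midpoints: 125, 175, 225, 275, 325
n = 97, Σfm = 21425, mean = 220.8763
Σfm² = 5120625
Σf(m − x̄)² = Σfm² − (Σfm)²/n = 5120625 − 21425²/97 = 388350.5155
Population variance = 388350.5155 / 97 = 4003.6136
Standard deviation = √4003.6136 = 63.2741

63.274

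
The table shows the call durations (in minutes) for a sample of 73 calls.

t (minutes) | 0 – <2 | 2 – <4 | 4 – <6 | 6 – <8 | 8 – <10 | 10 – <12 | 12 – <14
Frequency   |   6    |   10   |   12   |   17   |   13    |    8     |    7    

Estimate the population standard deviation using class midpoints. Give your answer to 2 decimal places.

Midpoints: 1, 3, 5, 7, 9, 11, 13
n = 73, Σfm = 511, mean = 7.0000
Σfm² = 4433
Σf(m − x̄)² = Σfm² − (Σfm)²/n = 4433 − 511²/73 = 856.0000
Population variance = 856.0000 / 73 = 11.7260
Standard deviation = √11.7260 = 3.4243

3.42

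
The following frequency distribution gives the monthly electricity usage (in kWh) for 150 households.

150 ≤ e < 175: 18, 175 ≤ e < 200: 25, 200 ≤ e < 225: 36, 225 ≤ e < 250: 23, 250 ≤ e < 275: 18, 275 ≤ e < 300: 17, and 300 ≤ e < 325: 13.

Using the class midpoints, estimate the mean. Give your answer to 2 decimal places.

229.33

Midpoints: 162.5, 187.5, 212.5, 237.5, 262.5, 287.5, 312.5
Σfm = 18×162.5 + 25×187.5 + 36×212.5 + 23×237.5 + 18×262.5 + 17×287.5 + 13×312.5 = 34400
n = Σf = 150
Mean = 34400 / 150 = 229.3333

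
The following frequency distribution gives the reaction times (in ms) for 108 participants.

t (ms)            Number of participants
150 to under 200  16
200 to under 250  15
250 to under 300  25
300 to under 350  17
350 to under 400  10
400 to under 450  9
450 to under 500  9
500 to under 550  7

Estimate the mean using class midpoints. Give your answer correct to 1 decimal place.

Midpoints: 175, 225, 275, 325, 375, 425, 475, 525
Σfm = 16×175 + 15×225 + 25×275 + 17×325 + 10×375 + 9×425 + 9×475 + 7×525 = 34100
n = Σf = 108
Mean = 34100 / 108 = 315.7407

315.7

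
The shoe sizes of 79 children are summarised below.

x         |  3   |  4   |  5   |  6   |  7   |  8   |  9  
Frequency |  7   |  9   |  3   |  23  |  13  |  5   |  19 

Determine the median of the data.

6

Cumulative frequencies: 7, 16, 19, 42, 55, 60, 79
n = 79, so the median is the value in position (n+1)/2 = 40.
Position 40 falls at value 6.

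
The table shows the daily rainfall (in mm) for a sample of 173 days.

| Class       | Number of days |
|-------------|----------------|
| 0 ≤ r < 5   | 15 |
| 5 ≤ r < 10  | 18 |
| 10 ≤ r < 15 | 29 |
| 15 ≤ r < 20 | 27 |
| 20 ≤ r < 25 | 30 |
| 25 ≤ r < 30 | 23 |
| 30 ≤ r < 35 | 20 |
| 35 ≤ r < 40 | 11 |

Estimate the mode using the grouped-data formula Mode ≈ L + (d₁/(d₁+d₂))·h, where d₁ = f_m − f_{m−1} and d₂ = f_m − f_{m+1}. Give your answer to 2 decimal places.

21.50

Modal class: 20 ≤ r < 25 (highest frequency 30).
d₁ = 30 − 27 = 3, d₂ = 30 − 23 = 7
Mode ≈ 20 + (3/(3+7)) × 5 = 20 + 1.5000 = 21.5000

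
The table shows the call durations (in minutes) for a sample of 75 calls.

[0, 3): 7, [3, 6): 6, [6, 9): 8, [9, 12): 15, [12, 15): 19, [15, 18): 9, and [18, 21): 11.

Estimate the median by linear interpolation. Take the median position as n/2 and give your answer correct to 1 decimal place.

12.2

Cumulative frequencies: 7, 13, 21, 36, 55, 64, 75
n = 75; position = n/2 = 37.5.
This falls in the class [12, 15): L = 12, F = 36, f = 19, h = 3.
Median ≈ 12 + ((37.5 − 36) / 19) × 3 = 12.2368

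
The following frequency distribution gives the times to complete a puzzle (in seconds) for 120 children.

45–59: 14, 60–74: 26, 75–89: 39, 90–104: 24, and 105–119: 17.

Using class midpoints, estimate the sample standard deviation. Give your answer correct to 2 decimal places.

18.13

Midpoints: 52, 67, 82, 97, 112
n = 120, Σfm = 9900, mean = 82.5000
Σfm² = 855870
Σf(m − x̄)² = Σfm² − (Σfm)²/n = 855870 − 9900²/120 = 39120.0000
Sample variance = 39120.0000 / 119 = 328.7395
Standard deviation = √328.7395 = 18.1312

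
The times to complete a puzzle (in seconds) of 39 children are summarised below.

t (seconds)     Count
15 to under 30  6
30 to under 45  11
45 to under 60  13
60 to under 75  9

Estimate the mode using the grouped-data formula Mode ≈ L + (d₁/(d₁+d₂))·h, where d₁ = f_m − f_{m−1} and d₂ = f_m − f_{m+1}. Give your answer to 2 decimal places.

Modal class: 45 to under 60 (highest frequency 13).
d₁ = 13 − 11 = 2, d₂ = 13 − 9 = 4
Mode ≈ 45 + (2/(2+4)) × 15 = 45 + 5.0000 = 50.0000

50.00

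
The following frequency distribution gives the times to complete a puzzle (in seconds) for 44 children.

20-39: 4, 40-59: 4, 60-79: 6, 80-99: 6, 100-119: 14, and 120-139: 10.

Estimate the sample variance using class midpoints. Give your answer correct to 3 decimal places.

1028.330

Midpoints: 29.5, 49.5, 69.5, 89.5, 109.5, 129.5
n = 44, Σfm = 4098, mean = 93.1364
Σfm² = 425891
Σf(m − x̄)² = Σfm² − (Σfm)²/n = 425891 − 4098²/44 = 44218.1818
Sample variance = 44218.1818 / 43 = 1028.3298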